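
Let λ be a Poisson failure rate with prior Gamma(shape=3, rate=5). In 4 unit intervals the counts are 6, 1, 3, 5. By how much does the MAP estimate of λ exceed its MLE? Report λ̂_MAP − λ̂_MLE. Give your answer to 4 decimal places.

MAP − MLE = -1.8611

Σxᵢ = 15. Posterior is Gamma(18, 9); MAP = (18−1)/9 = 17/9 ≈ 1.88889.
MLE = x̄ = 15/4 ≈ 3.75000.
Difference = 17/9 − 15/4 = -67/36 ≈ -1.8611.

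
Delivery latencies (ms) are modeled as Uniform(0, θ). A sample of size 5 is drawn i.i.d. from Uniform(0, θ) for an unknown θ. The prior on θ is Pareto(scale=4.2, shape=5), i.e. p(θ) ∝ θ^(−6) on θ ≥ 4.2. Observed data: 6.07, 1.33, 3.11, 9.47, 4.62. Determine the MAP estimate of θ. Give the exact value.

θ̂_MAP = 9.47

The Uniform(0, θ) likelihood is θ^(−n) for θ ≥ max(xᵢ), zero otherwise. Here max(xᵢ) = 9.47.
Posterior ∝ θ^(−6) · θ^(−5) = θ^(−11) on θ ≥ max(4.2, 9.47) = 9.47.
This density is strictly decreasing in θ, so the posterior mode lies at the lower boundary of the support.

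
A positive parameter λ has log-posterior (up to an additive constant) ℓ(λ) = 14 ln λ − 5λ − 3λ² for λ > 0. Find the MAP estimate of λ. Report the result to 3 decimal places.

λ̂_MAP = 1.167

ℓ'(λ) = 14/λ − 5 − 6λ. Setting this to zero and multiplying by λ: 6λ² + 5λ − 14 = 0.
λ = (−5 + √(5² + 4·6·14)) / (2·6) = (−5 + √361) / 12 = (−5 + 19)/12 = 7/6.
ℓ''(λ) = −14/λ² − 6 < 0, confirming a maximum.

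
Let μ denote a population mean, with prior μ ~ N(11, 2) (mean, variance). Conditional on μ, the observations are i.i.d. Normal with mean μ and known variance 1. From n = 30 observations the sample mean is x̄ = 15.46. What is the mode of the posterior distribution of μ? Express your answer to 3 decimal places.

μ̂_MAP = 15.387

n = 30, x̄ = 15.46.
For a Normal prior and Normal likelihood with known variance, the posterior is Normal; its mode equals its mean, the precision-weighted average.
Prior precision 1/σ₀² = 1/2 = 0.5; data precision n/σ² = 30/1 = 30.
μ̂ = (0.5·11 + 30·15.46) / (0.5 + 30) = 469.3/30.5 = 4693/305 ≈ 15.387.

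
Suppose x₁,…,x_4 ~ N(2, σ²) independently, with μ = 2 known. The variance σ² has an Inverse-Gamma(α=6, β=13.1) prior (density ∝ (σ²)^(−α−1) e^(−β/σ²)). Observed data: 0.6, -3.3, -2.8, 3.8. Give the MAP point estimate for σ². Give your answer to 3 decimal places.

σ̂²_MAP = 4.585

Sum of squared deviations about the known mean: SS = (0.6−2)² + (-3.3−2)² + (-2.8−2)² + (3.8−2)² = 56.33.
The Normal likelihood contributes (σ²)^(−n/2) exp(−SS/(2σ²)), so the posterior is Inverse-Gamma(α + n/2, β + SS/2) = Inverse-Gamma(8, 41.265).
The mode of Inverse-Gamma(a, b) is b/(a+1) = 41.265/9 ≈ 4.585.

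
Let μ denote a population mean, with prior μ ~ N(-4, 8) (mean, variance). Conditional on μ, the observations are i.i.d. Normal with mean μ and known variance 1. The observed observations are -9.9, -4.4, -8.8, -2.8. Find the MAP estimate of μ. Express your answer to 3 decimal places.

μ̂_MAP = -6.400

n = 4; x̄ = ((-9.9) + (-4.4) + (-8.8) + (-2.8))/4 = -25.9/4 = -6.475.
For a Normal prior and Normal likelihood with known variance, the posterior is Normal; its mode equals its mean, the precision-weighted average.
Prior precision 1/σ₀² = 1/8 = 0.125; data precision n/σ² = 4/1 = 4.
μ̂ = (0.125·(-4) + 4·(-6.475)) / (0.125 + 4) = (-26.4)/4.125 = -6.400.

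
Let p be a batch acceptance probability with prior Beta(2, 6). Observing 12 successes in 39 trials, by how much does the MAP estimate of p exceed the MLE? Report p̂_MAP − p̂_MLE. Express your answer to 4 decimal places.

Posterior is Beta(14, 33); MAP = (14−1)/(47−2) = 13/45 ≈ 0.28889.
MLE ignores the prior: p̂_MLE = k/n = 12/39 ≈ 0.30769.
Difference = 13/45 − 12/39 = -11/585 ≈ -0.0188.

MAP − MLE = -0.0188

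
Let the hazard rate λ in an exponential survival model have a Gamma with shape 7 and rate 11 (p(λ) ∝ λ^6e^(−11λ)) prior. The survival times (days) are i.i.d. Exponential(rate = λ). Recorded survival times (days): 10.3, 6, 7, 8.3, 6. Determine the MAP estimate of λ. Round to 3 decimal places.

λ̂_MAP = 0.226

The Exponential(rate=λ) likelihood is ∝ λ^n e^(−λΣtᵢ). Here n = 5 and Σtᵢ = 10.3 + 6 + 7 + 8.3 + 6 = 37.6.
Posterior ∝ λ^6e^(−11λ) · λ^5e^(−37.6λ) = λ^11e^(−48.6λ), i.e. Gamma(12, 48.6).
Mode = (a−1)/b = 11/48.6 ≈ 0.226.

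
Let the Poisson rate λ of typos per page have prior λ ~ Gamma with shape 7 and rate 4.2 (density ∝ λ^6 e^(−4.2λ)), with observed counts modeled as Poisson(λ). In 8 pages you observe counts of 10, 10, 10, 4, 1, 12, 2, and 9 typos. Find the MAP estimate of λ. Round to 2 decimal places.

Σxᵢ = 10+10+10+4+1+12+2+9 = 58, with n = 8.
Posterior ∝ λ^6e^(−4.2λ) · λ^58e^(−8λ) = λ^64e^(−12.2λ), i.e. Gamma(shape=65, rate=12.2).
The mode of a Gamma(a, b) with a ≥ 1 (shape–rate) is (a−1)/b = 64/12.2 ≈ 5.25.

λ̂_MAP = 5.25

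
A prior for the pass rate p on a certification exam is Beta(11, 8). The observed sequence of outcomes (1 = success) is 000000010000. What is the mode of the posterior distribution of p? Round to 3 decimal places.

Prior: Beta(11, 8).
Data: 1 success in 12 trials (from the sequence). The binomial likelihood contributes p(1−p)^11, so the posterior is Beta(11+1, 8+11) = Beta(12, 19).
For Beta(a, b) with a, b > 1 the mode is (a−1)/(a+b−2) = 11/29 ≈ 0.379.

p̂_MAP = 0.379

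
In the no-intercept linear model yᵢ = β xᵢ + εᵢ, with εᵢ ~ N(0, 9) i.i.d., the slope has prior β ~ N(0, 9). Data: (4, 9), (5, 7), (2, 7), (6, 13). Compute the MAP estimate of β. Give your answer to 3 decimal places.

log p(β | y) = −Σ(yᵢ − βxᵢ)²/(2·9) − β²/(2·9) + const.
Setting the derivative to zero: Σxᵢ(yᵢ − βxᵢ)/9 − β/9 = 0, so β = Σxᵢyᵢ / (Σxᵢ² + σ²/τ²).
Σxᵢyᵢ = 4·9 + 5·7 + 2·7 + 6·13 = 163; Σxᵢ² = 81; σ²/τ² = 1.
β̂_MAP = 163 / (81 + 1) = 163/82 ≈ 1.988.

β̂_MAP = 1.988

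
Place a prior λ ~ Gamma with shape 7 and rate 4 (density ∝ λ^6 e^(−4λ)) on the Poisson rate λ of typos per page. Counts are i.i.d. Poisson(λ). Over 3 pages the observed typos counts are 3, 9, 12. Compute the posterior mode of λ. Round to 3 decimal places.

λ̂_MAP = 4.286

Σxᵢ = 3+9+12 = 24, with n = 3.
Posterior ∝ λ^6e^(−4λ) · λ^24e^(−3λ) = λ^30e^(−7λ), i.e. Gamma(shape=31, rate=7).
The mode of a Gamma(a, b) with a ≥ 1 (shape–rate) is (a−1)/b = 30/7 ≈ 4.286.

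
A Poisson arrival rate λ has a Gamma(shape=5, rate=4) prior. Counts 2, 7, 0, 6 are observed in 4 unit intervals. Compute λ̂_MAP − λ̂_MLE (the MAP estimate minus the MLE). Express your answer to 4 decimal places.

MAP − MLE = -1.3750

Σxᵢ = 15. Posterior is Gamma(20, 8); MAP = (20−1)/8 = 19/8 ≈ 2.37500.
MLE = x̄ = 15/4 ≈ 3.75000.
Difference = 19/8 − 15/4 = -11/8 ≈ -1.3750.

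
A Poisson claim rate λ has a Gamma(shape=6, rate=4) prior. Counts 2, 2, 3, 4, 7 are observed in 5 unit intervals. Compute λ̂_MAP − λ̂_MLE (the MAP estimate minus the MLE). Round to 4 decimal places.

MAP − MLE = -1.0444

Σxᵢ = 18. Posterior is Gamma(24, 9); MAP = (24−1)/9 = 23/9 ≈ 2.55556.
MLE = x̄ = 18/5 ≈ 3.60000.
Difference = 23/9 − 18/5 = -47/45 ≈ -1.0444.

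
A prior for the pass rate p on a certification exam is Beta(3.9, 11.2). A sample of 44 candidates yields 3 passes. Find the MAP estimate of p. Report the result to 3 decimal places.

Prior: Beta(3.9, 11.2).
Data: 3 successes in 44 trials. The binomial likelihood contributes p^3(1−p)^41, so the posterior is Beta(3.9+3, 11.2+41) = Beta(6.9, 52.2).
For Beta(a, b) with a, b > 1 the mode is (a−1)/(a+b−2) = 5.9/57.1 ≈ 0.103.

p̂_MAP = 0.103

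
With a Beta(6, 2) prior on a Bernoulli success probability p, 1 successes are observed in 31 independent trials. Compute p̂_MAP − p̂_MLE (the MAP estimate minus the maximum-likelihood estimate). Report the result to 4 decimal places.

MAP − MLE = 0.1299

Posterior is Beta(7, 32); MAP = (7−1)/(39−2) = 6/37 ≈ 0.16216.
MLE ignores the prior: p̂_MLE = k/n = 1/31 ≈ 0.03226.
Difference = 6/37 − 1/31 = 149/1147 ≈ 0.1299.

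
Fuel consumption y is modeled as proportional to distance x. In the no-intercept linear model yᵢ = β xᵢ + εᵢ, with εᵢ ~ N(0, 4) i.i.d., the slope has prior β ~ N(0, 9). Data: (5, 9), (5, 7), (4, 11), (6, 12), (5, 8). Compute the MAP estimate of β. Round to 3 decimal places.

log p(β | y) = −Σ(yᵢ − βxᵢ)²/(2·4) − β²/(2·9) + const.
Setting the derivative to zero: Σxᵢ(yᵢ − βxᵢ)/4 − β/9 = 0, so β = Σxᵢyᵢ / (Σxᵢ² + σ²/τ²).
Σxᵢyᵢ = 5·9 + 5·7 + 4·11 + 6·12 + 5·8 = 236; Σxᵢ² = 127; σ²/τ² = 4/9.
β̂_MAP = 236 / (127 + 4/9) = 236/(1147/9) = 2124/1147 ≈ 1.852.

β̂_MAP = 1.852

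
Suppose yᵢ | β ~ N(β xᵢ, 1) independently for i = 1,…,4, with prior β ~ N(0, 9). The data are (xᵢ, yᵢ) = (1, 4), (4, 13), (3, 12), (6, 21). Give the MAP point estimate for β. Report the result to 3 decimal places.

β̂_MAP = 3.510

log p(β | y) = −Σ(yᵢ − βxᵢ)²/(2·1) − β²/(2·9) + const.
Setting the derivative to zero: Σxᵢ(yᵢ − βxᵢ)/1 − β/9 = 0, so β = Σxᵢyᵢ / (Σxᵢ² + σ²/τ²).
Σxᵢyᵢ = 1·4 + 4·13 + 3·12 + 6·21 = 218; Σxᵢ² = 62; σ²/τ² = 1/9.
β̂_MAP = 218 / (62 + 1/9) = 218/(559/9) = 1962/559 ≈ 3.510.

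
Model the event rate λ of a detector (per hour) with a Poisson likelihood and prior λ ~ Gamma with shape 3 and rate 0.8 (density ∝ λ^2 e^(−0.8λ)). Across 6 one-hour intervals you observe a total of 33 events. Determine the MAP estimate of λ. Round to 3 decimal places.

Σxᵢ = 33, n = 6.
Posterior ∝ λ^2e^(−0.8λ) · λ^33e^(−6λ) = λ^35e^(−6.8λ), i.e. Gamma(shape=36, rate=6.8).
The mode of a Gamma(a, b) with a ≥ 1 (shape–rate) is (a−1)/b = 35/6.8 ≈ 5.147.

λ̂_MAP = 5.147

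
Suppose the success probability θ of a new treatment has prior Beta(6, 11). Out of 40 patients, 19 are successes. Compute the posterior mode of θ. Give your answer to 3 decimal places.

Prior: Beta(6, 11).
Data: 19 successes in 40 trials. The binomial likelihood contributes θ^19(1−θ)^21, so the posterior is Beta(6+19, 11+21) = Beta(25, 32).
For Beta(a, b) with a, b > 1 the mode is (a−1)/(a+b−2) = 24/55 ≈ 0.436.

θ̂_MAP = 0.436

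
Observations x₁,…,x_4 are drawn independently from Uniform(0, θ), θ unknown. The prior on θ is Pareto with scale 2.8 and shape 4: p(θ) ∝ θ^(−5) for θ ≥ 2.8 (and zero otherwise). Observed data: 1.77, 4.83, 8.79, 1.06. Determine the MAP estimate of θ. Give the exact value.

The Uniform(0, θ) likelihood is θ^(−n) for θ ≥ max(xᵢ), zero otherwise. Here max(xᵢ) = 8.79.
Posterior ∝ θ^(−5) · θ^(−4) = θ^(−9) on θ ≥ max(2.8, 8.79) = 8.79.
This density is strictly decreasing in θ, so the posterior mode lies at the lower boundary of the support.

θ̂_MAP = 8.79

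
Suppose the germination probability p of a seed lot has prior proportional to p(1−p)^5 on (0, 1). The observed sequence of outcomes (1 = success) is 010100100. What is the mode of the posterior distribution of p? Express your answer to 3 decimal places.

The prior density ∝ p(1−p)^5 is the kernel of Beta(2, 6).
Data: 3 successes in 9 trials (from the sequence). The binomial likelihood contributes p^3(1−p)^6, so the posterior is Beta(2+3, 6+6) = Beta(5, 12).
For Beta(a, b) with a, b > 1 the mode is (a−1)/(a+b−2) = 4/15 ≈ 0.267.

p̂_MAP = 0.267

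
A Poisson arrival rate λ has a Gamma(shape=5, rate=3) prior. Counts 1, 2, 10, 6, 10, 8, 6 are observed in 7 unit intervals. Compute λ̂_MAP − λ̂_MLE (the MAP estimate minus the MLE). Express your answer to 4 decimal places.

Σxᵢ = 43. Posterior is Gamma(48, 10); MAP = (48−1)/10 = 47/10 ≈ 4.70000.
MLE = x̄ = 43/7 ≈ 6.14286.
Difference = 47/10 − 43/7 = -101/70 ≈ -1.4429.

MAP − MLE = -1.4429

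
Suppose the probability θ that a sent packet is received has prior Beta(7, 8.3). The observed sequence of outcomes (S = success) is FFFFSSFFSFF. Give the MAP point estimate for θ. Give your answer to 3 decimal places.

Prior: Beta(7, 8.3).
Data: 3 successes in 11 trials (from the sequence). The binomial likelihood contributes θ^3(1−θ)^8, so the posterior is Beta(7+3, 8.3+8) = Beta(10, 16.3).
For Beta(a, b) with a, b > 1 the mode is (a−1)/(a+b−2) = 9/24.3 ≈ 0.370.

θ̂_MAP = 0.370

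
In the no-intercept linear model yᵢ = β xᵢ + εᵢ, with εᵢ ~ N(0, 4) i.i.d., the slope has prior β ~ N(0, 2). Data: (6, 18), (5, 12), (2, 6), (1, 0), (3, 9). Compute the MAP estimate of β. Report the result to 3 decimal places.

β̂_MAP = 2.688

log p(β | y) = −Σ(yᵢ − βxᵢ)²/(2·4) − β²/(2·2) + const.
Setting the derivative to zero: Σxᵢ(yᵢ − βxᵢ)/4 − β/2 = 0, so β = Σxᵢyᵢ / (Σxᵢ² + σ²/τ²).
Σxᵢyᵢ = 6·18 + 5·12 + 2·6 + 1·0 + 3·9 = 207; Σxᵢ² = 75; σ²/τ² = 2.
β̂_MAP = 207 / (75 + 2) = 207/77 ≈ 2.688.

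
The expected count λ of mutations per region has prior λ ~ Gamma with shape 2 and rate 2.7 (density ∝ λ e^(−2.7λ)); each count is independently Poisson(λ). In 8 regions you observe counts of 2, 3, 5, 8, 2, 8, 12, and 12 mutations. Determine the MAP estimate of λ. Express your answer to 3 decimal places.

Σxᵢ = 2+3+5+8+2+8+12+12 = 52, with n = 8.
Posterior ∝ λe^(−2.7λ) · λ^52e^(−8λ) = λ^53e^(−10.7λ), i.e. Gamma(shape=54, rate=10.7).
The mode of a Gamma(a, b) with a ≥ 1 (shape–rate) is (a−1)/b = 53/10.7 ≈ 4.953.

λ̂_MAP = 4.953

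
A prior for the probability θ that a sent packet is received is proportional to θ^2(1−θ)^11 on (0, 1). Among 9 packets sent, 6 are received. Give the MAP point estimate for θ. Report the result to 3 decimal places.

θ̂_MAP = 0.364

The prior density ∝ θ^2(1−θ)^11 is the kernel of Beta(3, 12).
Data: 6 successes in 9 trials. The binomial likelihood contributes θ^6(1−θ)^3, so the posterior is Beta(3+6, 12+3) = Beta(9, 15).
For Beta(a, b) with a, b > 1 the mode is (a−1)/(a+b−2) = 8/22 ≈ 0.364.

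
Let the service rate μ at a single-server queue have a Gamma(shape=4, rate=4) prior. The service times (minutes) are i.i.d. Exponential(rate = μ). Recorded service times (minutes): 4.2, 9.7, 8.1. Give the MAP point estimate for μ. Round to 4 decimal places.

The Exponential(rate=μ) likelihood is ∝ μ^n e^(−μΣtᵢ). Here n = 3 and Σtᵢ = 4.2 + 9.7 + 8.1 = 22.
Posterior ∝ μ^3e^(−4μ) · μ^3e^(−22μ) = μ^6e^(−26μ), i.e. Gamma(7, 26).
Mode = (a−1)/b = 6/26 ≈ 0.2308.

μ̂_MAP = 0.2308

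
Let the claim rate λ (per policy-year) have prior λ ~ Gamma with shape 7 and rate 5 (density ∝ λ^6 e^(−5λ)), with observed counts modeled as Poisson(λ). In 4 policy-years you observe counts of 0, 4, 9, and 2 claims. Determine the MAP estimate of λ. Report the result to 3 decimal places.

Σxᵢ = 0+4+9+2 = 15, with n = 4.
Posterior ∝ λ^6e^(−5λ) · λ^15e^(−4λ) = λ^21e^(−9λ), i.e. Gamma(shape=22, rate=9).
The mode of a Gamma(a, b) with a ≥ 1 (shape–rate) is (a−1)/b = 21/9 ≈ 2.333.

λ̂_MAP = 2.333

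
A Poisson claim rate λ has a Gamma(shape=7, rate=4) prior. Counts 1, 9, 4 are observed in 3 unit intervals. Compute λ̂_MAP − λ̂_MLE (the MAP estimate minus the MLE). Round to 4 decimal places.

MAP − MLE = -1.8095

Σxᵢ = 14. Posterior is Gamma(21, 7); MAP = (21−1)/7 = 20/7 ≈ 2.85714.
MLE = x̄ = 14/3 ≈ 4.66667.
Difference = 20/7 − 14/3 = -38/21 ≈ -1.8095.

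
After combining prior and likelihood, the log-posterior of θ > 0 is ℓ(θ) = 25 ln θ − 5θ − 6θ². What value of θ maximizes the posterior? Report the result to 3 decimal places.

ℓ'(θ) = 25/θ − 5 − 12θ. Setting this to zero and multiplying by θ: 12θ² + 5θ − 25 = 0.
θ = (−5 + √(5² + 4·12·25)) / (2·12) = (−5 + √1225) / 24 = (−5 + 35)/24 = 5/4.
ℓ''(θ) = −25/θ² − 12 < 0, confirming a maximum.

θ̂_MAP = 1.250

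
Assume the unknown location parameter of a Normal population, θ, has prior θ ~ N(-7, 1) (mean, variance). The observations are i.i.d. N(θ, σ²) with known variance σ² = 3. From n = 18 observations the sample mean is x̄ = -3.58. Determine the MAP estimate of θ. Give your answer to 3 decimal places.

n = 18, x̄ = -3.58.
For a Normal prior and Normal likelihood with known variance, the posterior is Normal; its mode equals its mean, the precision-weighted average.
Prior precision 1/σ₀² = 1/1 = 1; data precision n/σ² = 18/3 = 6.
θ̂ = (1·(-7) + 6·(-3.58)) / (1 + 6) = (-28.48)/7 = -712/175 ≈ -4.069.

θ̂_MAP = -4.069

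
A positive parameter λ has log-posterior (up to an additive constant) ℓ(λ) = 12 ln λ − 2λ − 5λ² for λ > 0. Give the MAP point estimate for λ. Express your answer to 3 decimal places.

λ̂_MAP = 1.000

ℓ'(λ) = 12/λ − 2 − 10λ. Setting this to zero and multiplying by λ: 10λ² + 2λ − 12 = 0.
λ = (−2 + √(2² + 4·10·12)) / (2·10) = (−2 + √484) / 20 = (−2 + 22)/20 = 1.
ℓ''(λ) = −12/λ² − 10 < 0, confirming a maximum.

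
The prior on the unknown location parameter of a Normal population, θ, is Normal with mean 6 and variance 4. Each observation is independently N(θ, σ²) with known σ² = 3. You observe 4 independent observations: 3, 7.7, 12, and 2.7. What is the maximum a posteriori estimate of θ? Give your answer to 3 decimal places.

n = 4; x̄ = (3 + 7.7 + 12 + 2.7)/4 = 25.4/4 = 6.35.
For a Normal prior and Normal likelihood with known variance, the posterior is Normal; its mode equals its mean, the precision-weighted average.
Prior precision 1/σ₀² = 1/4 = 0.25; data precision n/σ² = 4/3.
θ̂ = (0.25·6 + (4/3)·6.35) / (0.25 + 4/3) = (299/30)/(19/12) = 598/95 ≈ 6.295.

θ̂_MAP = 6.295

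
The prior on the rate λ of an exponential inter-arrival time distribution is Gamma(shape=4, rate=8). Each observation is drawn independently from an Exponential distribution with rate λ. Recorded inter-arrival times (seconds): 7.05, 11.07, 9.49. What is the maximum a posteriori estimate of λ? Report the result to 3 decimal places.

The Exponential(rate=λ) likelihood is ∝ λ^n e^(−λΣtᵢ). Here n = 3 and Σtᵢ = 7.05 + 11.07 + 9.49 = 27.61.
Posterior ∝ λ^3e^(−8λ) · λ^3e^(−27.61λ) = λ^6e^(−35.61λ), i.e. Gamma(7, 35.61).
Mode = (a−1)/b = 6/35.61 ≈ 0.168.

λ̂_MAP = 0.168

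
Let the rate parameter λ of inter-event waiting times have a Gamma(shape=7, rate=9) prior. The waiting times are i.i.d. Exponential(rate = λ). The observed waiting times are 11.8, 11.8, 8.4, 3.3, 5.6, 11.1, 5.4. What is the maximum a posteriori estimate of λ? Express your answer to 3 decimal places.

λ̂_MAP = 0.196

The Exponential(rate=λ) likelihood is ∝ λ^n e^(−λΣtᵢ). Here n = 7 and Σtᵢ = 11.8 + 11.8 + 8.4 + 3.3 + 5.6 + 11.1 + 5.4 = 57.4.
Posterior ∝ λ^6e^(−9λ) · λ^7e^(−57.4λ) = λ^13e^(−66.4λ), i.e. Gamma(14, 66.4).
Mode = (a−1)/b = 13/66.4 ≈ 0.196.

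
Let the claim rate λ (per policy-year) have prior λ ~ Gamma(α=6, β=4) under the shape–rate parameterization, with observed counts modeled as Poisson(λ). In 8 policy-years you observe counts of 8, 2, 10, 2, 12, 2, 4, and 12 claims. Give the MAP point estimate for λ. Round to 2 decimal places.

Σxᵢ = 8+2+10+2+12+2+4+12 = 52, with n = 8.
Posterior ∝ λ^5e^(−4λ) · λ^52e^(−8λ) = λ^57e^(−12λ), i.e. Gamma(shape=58, rate=12).
The mode of a Gamma(a, b) with a ≥ 1 (shape–rate) is (a−1)/b = 57/12 ≈ 4.75.

λ̂_MAP = 4.75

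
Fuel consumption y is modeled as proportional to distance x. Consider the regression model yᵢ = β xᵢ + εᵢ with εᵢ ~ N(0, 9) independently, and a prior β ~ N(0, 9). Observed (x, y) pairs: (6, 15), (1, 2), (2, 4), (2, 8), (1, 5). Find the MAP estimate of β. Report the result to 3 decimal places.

β̂_MAP = 2.574

log p(β | y) = −Σ(yᵢ − βxᵢ)²/(2·9) − β²/(2·9) + const.
Setting the derivative to zero: Σxᵢ(yᵢ − βxᵢ)/9 − β/9 = 0, so β = Σxᵢyᵢ / (Σxᵢ² + σ²/τ²).
Σxᵢyᵢ = 6·15 + 1·2 + 2·4 + 2·8 + 1·5 = 121; Σxᵢ² = 46; σ²/τ² = 1.
β̂_MAP = 121 / (46 + 1) = 121/47 ≈ 2.574.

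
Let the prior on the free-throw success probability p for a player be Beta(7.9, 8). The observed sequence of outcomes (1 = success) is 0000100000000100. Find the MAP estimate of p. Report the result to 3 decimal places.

p̂_MAP = 0.298

Prior: Beta(7.9, 8).
Data: 2 successes in 16 trials (from the sequence). The binomial likelihood contributes p^2(1−p)^14, so the posterior is Beta(7.9+2, 8+14) = Beta(9.9, 22).
For Beta(a, b) with a, b > 1 the mode is (a−1)/(a+b−2) = 8.9/29.9 ≈ 0.298.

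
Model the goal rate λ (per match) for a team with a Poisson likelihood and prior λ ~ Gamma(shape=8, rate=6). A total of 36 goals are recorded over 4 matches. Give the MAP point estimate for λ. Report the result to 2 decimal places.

λ̂_MAP = 4.30

Σxᵢ = 36, n = 4.
Posterior ∝ λ^7e^(−6λ) · λ^36e^(−4λ) = λ^43e^(−10λ), i.e. Gamma(shape=44, rate=10).
The mode of a Gamma(a, b) with a ≥ 1 (shape–rate) is (a−1)/b = 43/10 ≈ 4.30.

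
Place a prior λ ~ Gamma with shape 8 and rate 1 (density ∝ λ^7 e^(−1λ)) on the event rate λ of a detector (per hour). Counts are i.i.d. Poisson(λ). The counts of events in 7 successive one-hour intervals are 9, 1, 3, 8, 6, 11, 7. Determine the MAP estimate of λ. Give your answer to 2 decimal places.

λ̂_MAP = 6.50

Σxᵢ = 9+1+3+8+6+11+7 = 45, with n = 7.
Posterior ∝ λ^7e^(−1λ) · λ^45e^(−7λ) = λ^52e^(−8λ), i.e. Gamma(shape=53, rate=8).
The mode of a Gamma(a, b) with a ≥ 1 (shape–rate) is (a−1)/b = 52/8 ≈ 6.50.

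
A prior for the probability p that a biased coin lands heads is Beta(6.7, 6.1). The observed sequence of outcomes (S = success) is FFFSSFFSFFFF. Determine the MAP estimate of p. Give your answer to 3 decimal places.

Prior: Beta(6.7, 6.1).
Data: 3 successes in 12 trials (from the sequence). The binomial likelihood contributes p^3(1−p)^9, so the posterior is Beta(6.7+3, 6.1+9) = Beta(9.7, 15.1).
For Beta(a, b) with a, b > 1 the mode is (a−1)/(a+b−2) = 8.7/22.8 ≈ 0.382.

p̂_MAP = 0.382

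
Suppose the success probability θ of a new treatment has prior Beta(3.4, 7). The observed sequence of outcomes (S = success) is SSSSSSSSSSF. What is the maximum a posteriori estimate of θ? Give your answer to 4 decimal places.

θ̂_MAP = 0.6392

Prior: Beta(3.4, 7).
Data: 10 successes in 11 trials (from the sequence). The binomial likelihood contributes θ^10(1−θ)^1, so the posterior is Beta(3.4+10, 7+1) = Beta(13.4, 8).
For Beta(a, b) with a, b > 1 the mode is (a−1)/(a+b−2) = 12.4/19.4 ≈ 0.6392.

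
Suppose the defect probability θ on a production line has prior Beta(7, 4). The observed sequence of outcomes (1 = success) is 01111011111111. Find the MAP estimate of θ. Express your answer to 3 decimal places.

θ̂_MAP = 0.783

Prior: Beta(7, 4).
Data: 12 successes in 14 trials (from the sequence). The binomial likelihood contributes θ^12(1−θ)^2, so the posterior is Beta(7+12, 4+2) = Beta(19, 6).
For Beta(a, b) with a, b > 1 the mode is (a−1)/(a+b−2) = 18/23 ≈ 0.783.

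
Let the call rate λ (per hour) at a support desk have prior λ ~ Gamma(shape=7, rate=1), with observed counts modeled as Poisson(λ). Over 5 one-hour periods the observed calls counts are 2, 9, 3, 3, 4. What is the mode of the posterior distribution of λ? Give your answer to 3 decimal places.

λ̂_MAP = 4.500

Σxᵢ = 2+9+3+3+4 = 21, with n = 5.
Posterior ∝ λ^6e^(−1λ) · λ^21e^(−5λ) = λ^27e^(−6λ), i.e. Gamma(shape=28, rate=6).
The mode of a Gamma(a, b) with a ≥ 1 (shape–rate) is (a−1)/b = 27/6 ≈ 4.500.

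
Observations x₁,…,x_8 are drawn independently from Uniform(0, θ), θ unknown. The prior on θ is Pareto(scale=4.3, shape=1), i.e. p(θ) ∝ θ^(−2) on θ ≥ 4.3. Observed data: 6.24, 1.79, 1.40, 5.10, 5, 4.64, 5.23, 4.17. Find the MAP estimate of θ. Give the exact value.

θ̂_MAP = 6.24

The Uniform(0, θ) likelihood is θ^(−n) for θ ≥ max(xᵢ), zero otherwise. Here max(xᵢ) = 6.24.
Posterior ∝ θ^(−2) · θ^(−8) = θ^(−10) on θ ≥ max(4.3, 6.24) = 6.24.
This density is strictly decreasing in θ, so the posterior mode lies at the lower boundary of the support.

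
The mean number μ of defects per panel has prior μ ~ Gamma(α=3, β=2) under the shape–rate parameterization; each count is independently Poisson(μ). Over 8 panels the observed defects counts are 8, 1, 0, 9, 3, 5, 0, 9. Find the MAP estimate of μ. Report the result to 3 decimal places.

Σxᵢ = 8+1+0+9+3+5+0+9 = 35, with n = 8.
Posterior ∝ μ^2e^(−2μ) · μ^35e^(−8μ) = μ^37e^(−10μ), i.e. Gamma(shape=38, rate=10).
The mode of a Gamma(a, b) with a ≥ 1 (shape–rate) is (a−1)/b = 37/10 ≈ 3.700.

μ̂_MAP = 3.700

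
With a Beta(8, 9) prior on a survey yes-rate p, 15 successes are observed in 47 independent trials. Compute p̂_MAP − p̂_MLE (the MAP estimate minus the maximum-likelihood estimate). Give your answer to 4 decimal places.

Posterior is Beta(23, 41); MAP = (23−1)/(64−2) = 22/62 ≈ 0.35484.
MLE ignores the prior: p̂_MLE = k/n = 15/47 ≈ 0.31915.
Difference = 22/62 − 15/47 = 52/1457 ≈ 0.0357.

MAP − MLE = 0.0357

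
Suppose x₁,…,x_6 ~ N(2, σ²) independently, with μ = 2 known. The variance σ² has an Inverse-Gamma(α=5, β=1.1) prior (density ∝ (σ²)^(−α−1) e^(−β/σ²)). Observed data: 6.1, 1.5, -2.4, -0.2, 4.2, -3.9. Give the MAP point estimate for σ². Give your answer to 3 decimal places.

σ̂²_MAP = 4.617

Sum of squared deviations about the known mean: SS = (6.1−2)² + (1.5−2)² + (-2.4−2)² + (-0.2−2)² + (4.2−2)² + (-3.9−2)² = 80.91.
The Normal likelihood contributes (σ²)^(−n/2) exp(−SS/(2σ²)), so the posterior is Inverse-Gamma(α + n/2, β + SS/2) = Inverse-Gamma(8, 41.555).
The mode of Inverse-Gamma(a, b) is b/(a+1) = 41.555/9 ≈ 4.617.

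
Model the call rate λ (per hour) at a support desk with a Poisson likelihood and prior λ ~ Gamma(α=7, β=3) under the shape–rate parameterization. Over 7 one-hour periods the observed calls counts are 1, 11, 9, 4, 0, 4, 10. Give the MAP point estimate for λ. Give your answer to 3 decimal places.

Σxᵢ = 1+11+9+4+0+4+10 = 39, with n = 7.
Posterior ∝ λ^6e^(−3λ) · λ^39e^(−7λ) = λ^45e^(−10λ), i.e. Gamma(shape=46, rate=10).
The mode of a Gamma(a, b) with a ≥ 1 (shape–rate) is (a−1)/b = 45/10 ≈ 4.500.

λ̂_MAP = 4.500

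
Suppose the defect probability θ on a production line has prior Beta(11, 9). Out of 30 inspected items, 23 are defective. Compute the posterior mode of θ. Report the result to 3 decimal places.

θ̂_MAP = 0.688

Prior: Beta(11, 9).
Data: 23 successes in 30 trials. The binomial likelihood contributes θ^23(1−θ)^7, so the posterior is Beta(11+23, 9+7) = Beta(34, 16).
For Beta(a, b) with a, b > 1 the mode is (a−1)/(a+b−2) = 33/48 ≈ 0.688.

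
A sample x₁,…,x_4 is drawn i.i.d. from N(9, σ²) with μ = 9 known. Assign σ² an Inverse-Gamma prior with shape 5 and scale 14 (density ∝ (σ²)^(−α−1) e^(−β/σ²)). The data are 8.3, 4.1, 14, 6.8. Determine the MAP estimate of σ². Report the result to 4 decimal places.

Sum of squared deviations about the known mean: SS = (8.3−9)² + (4.1−9)² + (14−9)² + (6.8−9)² = 54.34.
The Normal likelihood contributes (σ²)^(−n/2) exp(−SS/(2σ²)), so the posterior is Inverse-Gamma(α + n/2, β + SS/2) = Inverse-Gamma(7, 41.17).
The mode of Inverse-Gamma(a, b) is b/(a+1) = 41.17/8 ≈ 5.1463.

σ̂²_MAP = 5.1463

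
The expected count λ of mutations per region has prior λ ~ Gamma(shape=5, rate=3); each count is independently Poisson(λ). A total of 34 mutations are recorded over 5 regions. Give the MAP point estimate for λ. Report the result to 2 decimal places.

λ̂_MAP = 4.75

Σxᵢ = 34, n = 5.
Posterior ∝ λ^4e^(−3λ) · λ^34e^(−5λ) = λ^38e^(−8λ), i.e. Gamma(shape=39, rate=8).
The mode of a Gamma(a, b) with a ≥ 1 (shape–rate) is (a−1)/b = 38/8 ≈ 4.75.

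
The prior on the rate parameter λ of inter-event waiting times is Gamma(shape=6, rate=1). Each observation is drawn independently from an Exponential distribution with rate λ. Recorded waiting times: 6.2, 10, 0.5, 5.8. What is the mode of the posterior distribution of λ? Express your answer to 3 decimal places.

λ̂_MAP = 0.383

The Exponential(rate=λ) likelihood is ∝ λ^n e^(−λΣtᵢ). Here n = 4 and Σtᵢ = 6.2 + 10 + 0.5 + 5.8 = 22.5.
Posterior ∝ λ^5e^(−1λ) · λ^4e^(−22.5λ) = λ^9e^(−23.5λ), i.e. Gamma(10, 23.5).
Mode = (a−1)/b = 9/23.5 ≈ 0.383.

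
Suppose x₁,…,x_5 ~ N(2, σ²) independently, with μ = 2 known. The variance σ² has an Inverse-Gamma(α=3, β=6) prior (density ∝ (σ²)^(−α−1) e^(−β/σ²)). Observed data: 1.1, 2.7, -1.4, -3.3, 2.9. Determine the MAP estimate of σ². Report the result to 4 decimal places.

σ̂²_MAP = 4.1354

Sum of squared deviations about the known mean: SS = (1.1−2)² + (2.7−2)² + (-1.4−2)² + (-3.3−2)² + (2.9−2)² = 41.76.
The Normal likelihood contributes (σ²)^(−n/2) exp(−SS/(2σ²)), so the posterior is Inverse-Gamma(α + n/2, β + SS/2) = Inverse-Gamma(5.5, 26.88).
The mode of Inverse-Gamma(a, b) is b/(a+1) = 26.88/6.5 ≈ 4.1354.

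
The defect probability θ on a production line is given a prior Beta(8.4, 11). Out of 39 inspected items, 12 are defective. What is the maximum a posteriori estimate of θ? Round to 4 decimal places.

θ̂_MAP = 0.3440

Prior: Beta(8.4, 11).
Data: 12 successes in 39 trials. The binomial likelihood contributes θ^12(1−θ)^27, so the posterior is Beta(8.4+12, 11+27) = Beta(20.4, 38).
For Beta(a, b) with a, b > 1 the mode is (a−1)/(a+b−2) = 19.4/56.4 ≈ 0.3440.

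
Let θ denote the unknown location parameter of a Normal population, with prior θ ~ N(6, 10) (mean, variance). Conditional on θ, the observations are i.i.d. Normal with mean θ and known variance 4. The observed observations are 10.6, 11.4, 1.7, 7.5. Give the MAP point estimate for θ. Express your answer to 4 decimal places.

n = 4; x̄ = (10.6 + 11.4 + 1.7 + 7.5)/4 = 31.2/4 = 7.8.
For a Normal prior and Normal likelihood with known variance, the posterior is Normal; its mode equals its mean, the precision-weighted average.
Prior precision 1/σ₀² = 1/10 = 0.1; data precision n/σ² = 4/4 = 1.
θ̂ = (0.1·6 + 1·7.8) / (0.1 + 1) = 8.4/1.1 = 84/11 ≈ 7.6364.

θ̂_MAP = 7.6364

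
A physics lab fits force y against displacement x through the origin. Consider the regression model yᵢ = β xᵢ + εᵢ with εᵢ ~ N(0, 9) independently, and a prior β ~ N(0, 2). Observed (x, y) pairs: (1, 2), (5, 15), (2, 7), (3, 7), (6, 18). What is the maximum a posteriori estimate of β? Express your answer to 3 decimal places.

β̂_MAP = 2.767

log p(β | y) = −Σ(yᵢ − βxᵢ)²/(2·9) − β²/(2·2) + const.
Setting the derivative to zero: Σxᵢ(yᵢ − βxᵢ)/9 − β/2 = 0, so β = Σxᵢyᵢ / (Σxᵢ² + σ²/τ²).
Σxᵢyᵢ = 1·2 + 5·15 + 2·7 + 3·7 + 6·18 = 220; Σxᵢ² = 75; σ²/τ² = 4.5.
β̂_MAP = 220 / (75 + 4.5) = 220/79.5 ≈ 2.767.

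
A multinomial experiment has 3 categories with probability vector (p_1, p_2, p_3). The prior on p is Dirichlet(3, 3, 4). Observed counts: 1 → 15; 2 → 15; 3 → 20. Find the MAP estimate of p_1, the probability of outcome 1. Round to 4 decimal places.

The posterior is Dirichlet(αᵢ + nᵢ) = Dirichlet(18, 18, 24).
For a Dirichlet(a₁,…,a_K) with all aᵢ > 1, the mode has j-th component (aⱼ − 1)/(Σaᵢ − K).
Here Σaᵢ = 60 and K = 3, so p_1 = (18 − 1)/(60 − 3) = 17/57 ≈ 0.2982.

MAP estimate: 0.2982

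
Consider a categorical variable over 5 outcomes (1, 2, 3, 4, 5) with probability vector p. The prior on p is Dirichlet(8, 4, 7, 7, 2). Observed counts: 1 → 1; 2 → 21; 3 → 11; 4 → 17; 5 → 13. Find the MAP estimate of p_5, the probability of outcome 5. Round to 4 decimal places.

MAP estimate: 0.1628

The posterior is Dirichlet(αᵢ + nᵢ) = Dirichlet(9, 25, 18, 24, 15).
For a Dirichlet(a₁,…,a_K) with all aᵢ > 1, the mode has j-th component (aⱼ − 1)/(Σaᵢ − K).
Here Σaᵢ = 91 and K = 5, so p_5 = (15 − 1)/(91 − 5) = 14/86 ≈ 0.1628.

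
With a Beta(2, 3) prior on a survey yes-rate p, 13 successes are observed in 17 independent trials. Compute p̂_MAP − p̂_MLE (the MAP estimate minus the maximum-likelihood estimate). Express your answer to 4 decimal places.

MAP − MLE = -0.0647

Posterior is Beta(15, 7); MAP = (15−1)/(22−2) = 14/20 ≈ 0.70000.
MLE ignores the prior: p̂_MLE = k/n = 13/17 ≈ 0.76471.
Difference = 14/20 − 13/17 = -11/170 ≈ -0.0647.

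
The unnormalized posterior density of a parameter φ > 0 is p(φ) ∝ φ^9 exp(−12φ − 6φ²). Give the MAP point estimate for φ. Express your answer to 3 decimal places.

φ̂_MAP = 0.500

ℓ'(φ) = 9/φ − 12 − 12φ. Setting this to zero and multiplying by φ: 12φ² + 12φ − 9 = 0.
φ = (−12 + √(12² + 4·12·9)) / (2·12) = (−12 + √576) / 24 = (−12 + 24)/24 = 1/2.
ℓ''(φ) = −9/φ² − 12 < 0, confirming a maximum.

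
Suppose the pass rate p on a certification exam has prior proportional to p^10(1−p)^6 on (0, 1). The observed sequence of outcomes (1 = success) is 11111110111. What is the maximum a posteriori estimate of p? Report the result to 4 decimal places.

The prior density ∝ p^10(1−p)^6 is the kernel of Beta(11, 7).
Data: 10 successes in 11 trials (from the sequence). The binomial likelihood contributes p^10(1−p)^1, so the posterior is Beta(11+10, 7+1) = Beta(21, 8).
For Beta(a, b) with a, b > 1 the mode is (a−1)/(a+b−2) = 20/27 ≈ 0.7407.

p̂_MAP = 0.7407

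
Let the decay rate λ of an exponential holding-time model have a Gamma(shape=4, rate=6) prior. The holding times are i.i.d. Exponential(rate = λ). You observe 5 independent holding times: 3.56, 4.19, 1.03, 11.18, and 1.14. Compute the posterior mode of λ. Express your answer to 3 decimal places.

λ̂_MAP = 0.295

The Exponential(rate=λ) likelihood is ∝ λ^n e^(−λΣtᵢ). Here n = 5 and Σtᵢ = 3.56 + 4.19 + 1.03 + 11.18 + 1.14 = 21.10.
Posterior ∝ λ^3e^(−6λ) · λ^5e^(−21.10λ) = λ^8e^(−27.10λ), i.e. Gamma(9, 27.10).
Mode = (a−1)/b = 8/27.10 ≈ 0.295.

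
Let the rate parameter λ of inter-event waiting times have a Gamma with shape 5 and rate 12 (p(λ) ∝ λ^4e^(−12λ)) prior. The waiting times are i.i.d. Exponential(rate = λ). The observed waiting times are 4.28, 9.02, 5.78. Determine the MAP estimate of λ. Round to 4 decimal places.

λ̂_MAP = 0.2252

The Exponential(rate=λ) likelihood is ∝ λ^n e^(−λΣtᵢ). Here n = 3 and Σtᵢ = 4.28 + 9.02 + 5.78 = 19.08.
Posterior ∝ λ^4e^(−12λ) · λ^3e^(−19.08λ) = λ^7e^(−31.08λ), i.e. Gamma(8, 31.08).
Mode = (a−1)/b = 7/31.08 ≈ 0.2252.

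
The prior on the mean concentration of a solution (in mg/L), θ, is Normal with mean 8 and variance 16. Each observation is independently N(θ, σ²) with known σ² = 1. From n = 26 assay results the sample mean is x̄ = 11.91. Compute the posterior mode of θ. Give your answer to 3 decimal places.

n = 26, x̄ = 11.91.
For a Normal prior and Normal likelihood with known variance, the posterior is Normal; its mode equals its mean, the precision-weighted average.
Prior precision 1/σ₀² = 1/16 = 0.0625; data precision n/σ² = 26/1 = 26.
θ̂ = (0.0625·8 + 26·11.91) / (0.0625 + 26) = 310.16/26.0625 = 124064/10425 ≈ 11.901.

θ̂_MAP = 11.901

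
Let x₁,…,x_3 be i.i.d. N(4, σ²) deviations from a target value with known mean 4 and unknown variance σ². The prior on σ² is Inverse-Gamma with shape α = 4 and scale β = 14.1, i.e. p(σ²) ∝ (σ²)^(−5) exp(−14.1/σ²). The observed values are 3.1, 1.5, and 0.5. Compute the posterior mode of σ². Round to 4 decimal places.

σ̂²_MAP = 3.6546

Sum of squared deviations about the known mean: SS = (3.1−4)² + (1.5−4)² + (0.5−4)² = 19.31.
The Normal likelihood contributes (σ²)^(−n/2) exp(−SS/(2σ²)), so the posterior is Inverse-Gamma(α + n/2, β + SS/2) = Inverse-Gamma(5.5, 23.755).
The mode of Inverse-Gamma(a, b) is b/(a+1) = 23.755/6.5 ≈ 3.6546.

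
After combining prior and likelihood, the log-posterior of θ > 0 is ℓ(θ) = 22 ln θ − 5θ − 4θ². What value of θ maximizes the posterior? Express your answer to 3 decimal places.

θ̂_MAP = 1.375

ℓ'(θ) = 22/θ − 5 − 8θ. Setting this to zero and multiplying by θ: 8θ² + 5θ − 22 = 0.
θ = (−5 + √(5² + 4·8·22)) / (2·8) = (−5 + √729) / 16 = (−5 + 27)/16 = 11/8.
ℓ''(θ) = −22/θ² − 8 < 0, confirming a maximum.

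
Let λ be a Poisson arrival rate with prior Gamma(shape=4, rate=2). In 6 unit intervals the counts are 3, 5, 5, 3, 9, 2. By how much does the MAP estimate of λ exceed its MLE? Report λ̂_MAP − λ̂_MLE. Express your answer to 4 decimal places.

MAP − MLE = -0.7500

Σxᵢ = 27. Posterior is Gamma(31, 8); MAP = (31−1)/8 = 30/8 ≈ 3.75000.
MLE = x̄ = 27/6 ≈ 4.50000.
Difference = 30/8 − 27/6 = -3/4 ≈ -0.7500.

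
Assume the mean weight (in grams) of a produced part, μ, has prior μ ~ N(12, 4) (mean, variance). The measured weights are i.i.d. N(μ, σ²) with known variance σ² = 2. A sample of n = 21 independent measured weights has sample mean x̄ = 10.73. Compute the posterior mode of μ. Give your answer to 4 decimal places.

μ̂_MAP = 10.7595

n = 21, x̄ = 10.73.
For a Normal prior and Normal likelihood with known variance, the posterior is Normal; its mode equals its mean, the precision-weighted average.
Prior precision 1/σ₀² = 1/4 = 0.25; data precision n/σ² = 21/2 = 10.5.
μ̂ = (0.25·12 + 10.5·10.73) / (0.25 + 10.5) = 115.665/10.75 = 23133/2150 ≈ 10.7595.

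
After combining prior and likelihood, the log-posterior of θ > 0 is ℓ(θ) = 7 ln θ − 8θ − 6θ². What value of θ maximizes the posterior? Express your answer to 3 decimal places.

θ̂_MAP = 0.500

ℓ'(θ) = 7/θ − 8 − 12θ. Setting this to zero and multiplying by θ: 12θ² + 8θ − 7 = 0.
θ = (−8 + √(8² + 4·12·7)) / (2·12) = (−8 + √400) / 24 = (−8 + 20)/24 = 1/2.
ℓ''(θ) = −7/θ² − 12 < 0, confirming a maximum.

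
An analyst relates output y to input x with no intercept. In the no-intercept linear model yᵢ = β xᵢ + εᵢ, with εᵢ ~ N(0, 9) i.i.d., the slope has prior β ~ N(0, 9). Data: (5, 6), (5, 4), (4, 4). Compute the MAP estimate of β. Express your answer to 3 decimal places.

log p(β | y) = −Σ(yᵢ − βxᵢ)²/(2·9) − β²/(2·9) + const.
Setting the derivative to zero: Σxᵢ(yᵢ − βxᵢ)/9 − β/9 = 0, so β = Σxᵢyᵢ / (Σxᵢ² + σ²/τ²).
Σxᵢyᵢ = 5·6 + 5·4 + 4·4 = 66; Σxᵢ² = 66; σ²/τ² = 1.
β̂_MAP = 66 / (66 + 1) = 66/67 ≈ 0.985.

β̂_MAP = 0.985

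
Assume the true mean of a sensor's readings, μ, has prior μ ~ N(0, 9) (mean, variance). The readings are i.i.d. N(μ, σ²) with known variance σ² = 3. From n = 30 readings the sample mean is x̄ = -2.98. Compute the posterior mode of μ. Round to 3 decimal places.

n = 30, x̄ = -2.98.
For a Normal prior and Normal likelihood with known variance, the posterior is Normal; its mode equals its mean, the precision-weighted average.
Prior precision 1/σ₀² = 1/9; data precision n/σ² = 30/3 = 10.
μ̂ = ((1/9)·0 + 10·(-2.98)) / (1/9 + 10) = (-29.8)/(91/9) = -1341/455 ≈ -2.947.

μ̂_MAP = -2.947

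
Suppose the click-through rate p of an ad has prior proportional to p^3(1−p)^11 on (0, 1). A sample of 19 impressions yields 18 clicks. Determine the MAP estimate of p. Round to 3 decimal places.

p̂_MAP = 0.636

The prior density ∝ p^3(1−p)^11 is the kernel of Beta(4, 12).
Data: 18 successes in 19 trials. The binomial likelihood contributes p^18(1−p)^1, so the posterior is Beta(4+18, 12+1) = Beta(22, 13).
For Beta(a, b) with a, b > 1 the mode is (a−1)/(a+b−2) = 21/33 ≈ 0.636.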